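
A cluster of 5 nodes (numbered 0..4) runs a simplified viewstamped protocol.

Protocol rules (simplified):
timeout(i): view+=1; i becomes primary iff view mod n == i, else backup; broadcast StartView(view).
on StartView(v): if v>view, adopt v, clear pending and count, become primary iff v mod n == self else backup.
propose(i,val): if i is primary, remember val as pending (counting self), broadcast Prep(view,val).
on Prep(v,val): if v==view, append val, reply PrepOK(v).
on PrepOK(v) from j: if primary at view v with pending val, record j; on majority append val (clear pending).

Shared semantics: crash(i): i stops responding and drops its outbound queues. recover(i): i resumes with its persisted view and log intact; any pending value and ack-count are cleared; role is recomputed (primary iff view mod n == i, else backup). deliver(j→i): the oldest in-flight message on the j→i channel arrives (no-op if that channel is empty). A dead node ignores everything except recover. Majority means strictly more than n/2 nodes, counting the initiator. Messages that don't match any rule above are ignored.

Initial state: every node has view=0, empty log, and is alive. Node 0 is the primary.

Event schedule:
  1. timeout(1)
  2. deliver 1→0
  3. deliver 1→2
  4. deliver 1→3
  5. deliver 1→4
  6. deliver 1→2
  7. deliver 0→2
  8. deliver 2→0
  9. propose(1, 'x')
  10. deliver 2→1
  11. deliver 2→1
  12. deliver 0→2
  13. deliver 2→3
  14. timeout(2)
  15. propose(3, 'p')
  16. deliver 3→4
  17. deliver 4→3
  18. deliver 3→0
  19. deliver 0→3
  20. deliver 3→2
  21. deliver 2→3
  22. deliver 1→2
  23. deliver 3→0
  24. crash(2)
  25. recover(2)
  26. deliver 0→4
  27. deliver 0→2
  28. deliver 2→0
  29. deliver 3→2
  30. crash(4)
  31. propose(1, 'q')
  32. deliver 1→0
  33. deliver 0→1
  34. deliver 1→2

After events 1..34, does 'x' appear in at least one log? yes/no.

yes

after 1 — timeout(1): n1:prim/v1/[-]
after 2 — deliver 1→0: n0:back/v1/[-]
after 3 — deliver 1→2: n2:back/v1/[-]
after 4 — deliver 1→3: n3:back/v1/[-]
after 5 — deliver 1→4: n4:back/v1/[-]
after 6 — deliver 1→2: ·
after 7 — deliver 0→2: ·
after 8 — deliver 2→0: ·
after 9 — propose(1,'x'): ·
after 10 — deliver 2→1: ·
after 11 — deliver 2→1: ·
after 12 — deliver 0→2: ·
after 13 — deliver 2→3: ·
after 14 — timeout(2): n2:prim/v2/[-]
after 15 — propose(3,'p'): ·
after 16 — deliver 3→4: ·
after 17 — deliver 4→3: ·
after 18 — deliver 3→0: ·
after 19 — deliver 0→3: ·
after 20 — deliver 3→2: ·
after 21 — deliver 2→3: n3:back/v2/[-]
after 22 — deliver 1→2: ·
after 23 — deliver 3→0: ·
after 24 — crash(2): n2:✗prim/v2/[-]
after 25 — recover(2): n2:prim/v2/[-]
after 26 — deliver 0→4: ·
after 27 — deliver 0→2: ·
after 28 — deliver 2→0: ·
after 29 — deliver 3→2: ·
after 30 — crash(4): n4:✗back/v1/[-]
after 31 — propose(1,'q'): ·
after 32 — deliver 1→0: n0:back/v1/[x]
after 33 — deliver 0→1: ·
after 34 — deliver 1→2: ·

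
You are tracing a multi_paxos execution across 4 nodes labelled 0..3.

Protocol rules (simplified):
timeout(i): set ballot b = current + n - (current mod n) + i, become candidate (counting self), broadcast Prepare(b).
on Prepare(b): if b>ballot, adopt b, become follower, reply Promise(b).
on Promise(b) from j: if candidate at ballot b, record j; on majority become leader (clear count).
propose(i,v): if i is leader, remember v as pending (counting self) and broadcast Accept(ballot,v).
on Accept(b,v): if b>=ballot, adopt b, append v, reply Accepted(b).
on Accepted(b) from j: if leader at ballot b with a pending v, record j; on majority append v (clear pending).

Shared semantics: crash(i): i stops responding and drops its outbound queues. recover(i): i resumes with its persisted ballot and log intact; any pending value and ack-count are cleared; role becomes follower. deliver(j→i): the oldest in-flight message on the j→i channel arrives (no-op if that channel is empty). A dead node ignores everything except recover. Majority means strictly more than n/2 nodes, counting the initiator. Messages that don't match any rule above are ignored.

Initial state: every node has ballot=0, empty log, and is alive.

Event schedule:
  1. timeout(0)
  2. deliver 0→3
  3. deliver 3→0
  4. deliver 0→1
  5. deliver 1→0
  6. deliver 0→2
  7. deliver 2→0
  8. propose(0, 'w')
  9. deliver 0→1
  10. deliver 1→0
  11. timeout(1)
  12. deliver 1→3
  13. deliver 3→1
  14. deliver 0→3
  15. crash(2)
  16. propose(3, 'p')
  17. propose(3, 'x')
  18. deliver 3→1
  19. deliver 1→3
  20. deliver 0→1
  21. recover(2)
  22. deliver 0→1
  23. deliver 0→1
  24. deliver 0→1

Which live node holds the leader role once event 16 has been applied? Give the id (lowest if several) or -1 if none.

0

1. timeout(0):  <0:cand b4 ->
2. deliver 0→3:  <3:foll b4 ->
3. deliver 3→0:  nop
4. deliver 0→1:  <1:foll b4 ->
5. deliver 1→0:  <0:lead b4 ->
6. deliver 0→2:  <2:foll b4 ->
7. deliver 2→0:  nop
8. propose(0,'w'):  nop
9. deliver 0→1:  <1:foll b4 w>
10. deliver 1→0:  nop
11. timeout(1):  <1:cand b9 w>
12. deliver 1→3:  <3:foll b9 ->
13. deliver 3→1:  nop
14. deliver 0→3:  nop
15. crash(2):  <2:✗foll b4 ->
16. propose(3,'p'):  nop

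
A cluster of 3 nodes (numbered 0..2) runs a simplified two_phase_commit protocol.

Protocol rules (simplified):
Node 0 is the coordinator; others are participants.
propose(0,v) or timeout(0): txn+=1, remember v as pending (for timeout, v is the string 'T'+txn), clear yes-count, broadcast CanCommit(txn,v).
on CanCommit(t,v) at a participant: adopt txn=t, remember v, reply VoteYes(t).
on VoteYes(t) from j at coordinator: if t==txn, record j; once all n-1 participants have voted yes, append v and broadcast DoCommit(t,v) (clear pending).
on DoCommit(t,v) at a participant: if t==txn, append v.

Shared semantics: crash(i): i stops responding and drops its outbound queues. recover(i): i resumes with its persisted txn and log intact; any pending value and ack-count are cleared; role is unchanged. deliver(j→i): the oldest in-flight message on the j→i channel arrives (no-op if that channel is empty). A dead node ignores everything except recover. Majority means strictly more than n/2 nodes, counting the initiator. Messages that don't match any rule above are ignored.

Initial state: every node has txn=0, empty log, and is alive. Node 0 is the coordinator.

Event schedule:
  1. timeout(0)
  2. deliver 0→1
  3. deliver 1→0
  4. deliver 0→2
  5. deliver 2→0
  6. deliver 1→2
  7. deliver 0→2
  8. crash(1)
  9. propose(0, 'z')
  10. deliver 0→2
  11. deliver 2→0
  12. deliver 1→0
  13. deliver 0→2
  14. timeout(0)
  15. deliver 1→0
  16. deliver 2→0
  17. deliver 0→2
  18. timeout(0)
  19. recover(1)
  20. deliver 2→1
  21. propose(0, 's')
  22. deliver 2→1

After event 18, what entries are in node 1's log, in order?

empty

step 1 timeout(0): 0={coor,t=1,log=-}
step 2 deliver 0→1: 1={part,t=1,log=-}
step 3 deliver 1→0: —
step 4 deliver 0→2: 2={part,t=1,log=-}
step 5 deliver 2→0: 0={coor,t=1,log=T1}
step 6 deliver 1→2: —
step 7 deliver 0→2: 2={part,t=1,log=T1}
step 8 crash(1): 1={✗part,t=1,log=-}
step 9 propose(0,'z'): 0={coor,t=2,log=T1}
step 10 deliver 0→2: 2={part,t=2,log=T1}
step 11 deliver 2→0: —
step 12 deliver 1→0: —
step 13 deliver 0→2: —
step 14 timeout(0): 0={coor,t=3,log=T1}
step 15 deliver 1→0: —
step 16 deliver 2→0: —
step 17 deliver 0→2: 2={part,t=3,log=T1}
step 18 timeout(0): 0={coor,t=4,log=T1}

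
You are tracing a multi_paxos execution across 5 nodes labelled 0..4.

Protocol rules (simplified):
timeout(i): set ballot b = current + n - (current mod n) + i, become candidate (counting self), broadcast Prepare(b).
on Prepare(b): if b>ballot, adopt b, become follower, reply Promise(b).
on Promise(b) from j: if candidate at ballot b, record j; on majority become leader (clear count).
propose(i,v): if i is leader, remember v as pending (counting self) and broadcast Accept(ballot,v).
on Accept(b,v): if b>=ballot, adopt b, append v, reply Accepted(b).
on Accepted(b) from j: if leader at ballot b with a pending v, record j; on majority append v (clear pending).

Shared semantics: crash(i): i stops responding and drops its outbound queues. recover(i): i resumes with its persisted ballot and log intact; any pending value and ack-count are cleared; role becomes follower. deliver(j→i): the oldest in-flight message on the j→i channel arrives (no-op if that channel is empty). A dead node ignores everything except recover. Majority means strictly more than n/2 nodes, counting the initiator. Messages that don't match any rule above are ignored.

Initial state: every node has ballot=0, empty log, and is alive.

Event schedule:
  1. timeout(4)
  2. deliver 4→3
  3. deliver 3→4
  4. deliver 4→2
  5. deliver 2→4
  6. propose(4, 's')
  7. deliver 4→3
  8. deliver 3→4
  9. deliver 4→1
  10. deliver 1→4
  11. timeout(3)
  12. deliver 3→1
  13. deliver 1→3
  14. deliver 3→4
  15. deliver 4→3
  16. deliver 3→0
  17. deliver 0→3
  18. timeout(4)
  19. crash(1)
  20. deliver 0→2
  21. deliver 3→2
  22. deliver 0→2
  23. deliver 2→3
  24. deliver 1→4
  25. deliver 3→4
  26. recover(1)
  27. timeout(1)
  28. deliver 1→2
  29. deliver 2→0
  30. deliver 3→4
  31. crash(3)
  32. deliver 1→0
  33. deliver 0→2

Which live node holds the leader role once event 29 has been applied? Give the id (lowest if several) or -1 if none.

3

e1 timeout(4): 4[cand,b=9,-]
e2 deliver 4→3: 3[foll,b=9,-]
e3 deliver 3→4: ·
e4 deliver 4→2: 2[foll,b=9,-]
e5 deliver 2→4: 4[lead,b=9,-]
e6 propose(4,'s'): ·
e7 deliver 4→3: 3[foll,b=9,s]
e8 deliver 3→4: ·
e9 deliver 4→1: 1[foll,b=9,-]
e10 deliver 1→4: ·
e11 timeout(3): 3[cand,b=13,s]
e12 deliver 3→1: 1[foll,b=13,-]
e13 deliver 1→3: ·
e14 deliver 3→4: 4[foll,b=13,-]
e15 deliver 4→3: 3[lead,b=13,s]
e16 deliver 3→0: 0[foll,b=13,-]
e17 deliver 0→3: ·
e18 timeout(4): 4[cand,b=19,-]
e19 crash(1): 1[✗foll,b=13,-]
e20 deliver 0→2: ·
e21 deliver 3→2: 2[foll,b=13,-]
e22 deliver 0→2: ·
e23 deliver 2→3: ·
e24 deliver 1→4: ·
e25 deliver 3→4: ·
e26 recover(1): 1[foll,b=13,-]
e27 timeout(1): 1[cand,b=16,-]
e28 deliver 1→2: 2[foll,b=16,-]
e29 deliver 2→0: ·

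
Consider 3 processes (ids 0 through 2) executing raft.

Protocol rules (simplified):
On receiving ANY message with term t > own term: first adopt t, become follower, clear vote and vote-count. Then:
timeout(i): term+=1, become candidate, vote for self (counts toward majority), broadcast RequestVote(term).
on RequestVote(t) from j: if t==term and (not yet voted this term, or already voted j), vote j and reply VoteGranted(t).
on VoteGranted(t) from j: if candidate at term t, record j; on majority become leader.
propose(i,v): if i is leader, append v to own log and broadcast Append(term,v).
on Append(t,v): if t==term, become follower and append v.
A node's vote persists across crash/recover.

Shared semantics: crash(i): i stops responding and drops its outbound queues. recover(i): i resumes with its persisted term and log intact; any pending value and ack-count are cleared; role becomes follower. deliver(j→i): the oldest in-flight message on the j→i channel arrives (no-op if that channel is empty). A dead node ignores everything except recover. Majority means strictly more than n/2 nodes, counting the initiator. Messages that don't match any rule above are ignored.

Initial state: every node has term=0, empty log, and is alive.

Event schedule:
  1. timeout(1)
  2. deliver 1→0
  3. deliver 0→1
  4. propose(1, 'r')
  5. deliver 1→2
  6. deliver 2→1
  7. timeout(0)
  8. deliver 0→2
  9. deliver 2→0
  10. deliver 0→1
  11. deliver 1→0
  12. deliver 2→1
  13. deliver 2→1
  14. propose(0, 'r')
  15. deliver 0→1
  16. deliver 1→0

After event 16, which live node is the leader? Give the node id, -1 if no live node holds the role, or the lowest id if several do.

0

[1] timeout(1) → N1(cand t1 [-])
[2] deliver 1→0 → N0(foll t1 [-])
[3] deliver 0→1 → N1(lead t1 [-])
[4] propose(1,'r') → N1(lead t1 [r])
[5] deliver 1→2 → N2(foll t1 [-])
[6] deliver 2→1 → ∅
[7] timeout(0) → N0(cand t2 [-])
[8] deliver 0→2 → N2(foll t2 [-])
[9] deliver 2→0 → N0(lead t2 [-])
[10] deliver 0→1 → N1(foll t2 [r])
[11] deliver 1→0 → ∅
[12] deliver 2→1 → ∅
[13] deliver 2→1 → ∅
[14] propose(0,'r') → N0(lead t2 [r])
[15] deliver 0→1 → N1(foll t2 [r,r])
[16] deliver 1→0 → ∅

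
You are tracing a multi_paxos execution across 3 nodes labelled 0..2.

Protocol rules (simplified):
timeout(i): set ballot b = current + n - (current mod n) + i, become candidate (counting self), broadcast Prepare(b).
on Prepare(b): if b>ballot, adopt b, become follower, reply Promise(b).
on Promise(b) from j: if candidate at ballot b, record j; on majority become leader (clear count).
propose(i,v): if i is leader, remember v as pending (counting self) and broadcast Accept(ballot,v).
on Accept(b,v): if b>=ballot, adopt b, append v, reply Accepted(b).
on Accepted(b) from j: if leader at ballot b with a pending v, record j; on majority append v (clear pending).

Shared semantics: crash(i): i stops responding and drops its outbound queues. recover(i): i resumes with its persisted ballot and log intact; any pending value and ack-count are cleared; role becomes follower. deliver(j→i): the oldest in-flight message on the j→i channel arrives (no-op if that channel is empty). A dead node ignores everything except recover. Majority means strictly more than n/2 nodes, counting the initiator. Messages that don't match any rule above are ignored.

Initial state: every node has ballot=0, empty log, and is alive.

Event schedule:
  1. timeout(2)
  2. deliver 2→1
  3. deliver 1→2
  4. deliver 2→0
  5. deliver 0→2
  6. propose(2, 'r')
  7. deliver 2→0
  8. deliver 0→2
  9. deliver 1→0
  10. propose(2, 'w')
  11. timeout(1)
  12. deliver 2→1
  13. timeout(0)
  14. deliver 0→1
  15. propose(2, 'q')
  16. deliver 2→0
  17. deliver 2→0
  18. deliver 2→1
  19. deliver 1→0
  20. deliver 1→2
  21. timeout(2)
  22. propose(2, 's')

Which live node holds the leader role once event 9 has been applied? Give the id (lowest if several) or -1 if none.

e1 timeout(2): 2[cand,b=5,-]
e2 deliver 2→1: 1[foll,b=5,-]
e3 deliver 1→2: 2[lead,b=5,-]
e4 deliver 2→0: 0[foll,b=5,-]
e5 deliver 0→2: ·
e6 propose(2,'r'): ·
e7 deliver 2→0: 0[foll,b=5,r]
e8 deliver 0→2: 2[lead,b=5,r]
e9 deliver 1→0: ·

2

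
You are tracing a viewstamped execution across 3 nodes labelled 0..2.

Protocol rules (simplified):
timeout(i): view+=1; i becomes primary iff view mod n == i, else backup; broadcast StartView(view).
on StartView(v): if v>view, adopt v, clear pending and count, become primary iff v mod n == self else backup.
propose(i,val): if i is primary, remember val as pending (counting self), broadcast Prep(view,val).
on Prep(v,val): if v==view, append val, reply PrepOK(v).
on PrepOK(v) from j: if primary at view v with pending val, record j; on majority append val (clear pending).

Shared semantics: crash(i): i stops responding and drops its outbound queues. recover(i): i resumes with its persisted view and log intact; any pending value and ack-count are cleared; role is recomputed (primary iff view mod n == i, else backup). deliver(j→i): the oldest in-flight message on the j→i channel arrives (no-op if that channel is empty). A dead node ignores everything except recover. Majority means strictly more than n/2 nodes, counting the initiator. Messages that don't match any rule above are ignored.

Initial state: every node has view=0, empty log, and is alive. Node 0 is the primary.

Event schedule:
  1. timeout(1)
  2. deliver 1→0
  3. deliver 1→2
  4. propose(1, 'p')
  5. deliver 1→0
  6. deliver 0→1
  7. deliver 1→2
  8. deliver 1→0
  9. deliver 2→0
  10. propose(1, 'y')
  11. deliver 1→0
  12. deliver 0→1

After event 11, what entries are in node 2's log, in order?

p

e1 timeout(1): 1[prim,v=1,-]
e2 deliver 1→0: 0[back,v=1,-]
e3 deliver 1→2: 2[back,v=1,-]
e4 propose(1,'p'): ·
e5 deliver 1→0: 0[back,v=1,p]
e6 deliver 0→1: 1[prim,v=1,p]
e7 deliver 1→2: 2[back,v=1,p]
e8 deliver 1→0: ·
e9 deliver 2→0: ·
e10 propose(1,'y'): ·
e11 deliver 1→0: 0[back,v=1,p,y]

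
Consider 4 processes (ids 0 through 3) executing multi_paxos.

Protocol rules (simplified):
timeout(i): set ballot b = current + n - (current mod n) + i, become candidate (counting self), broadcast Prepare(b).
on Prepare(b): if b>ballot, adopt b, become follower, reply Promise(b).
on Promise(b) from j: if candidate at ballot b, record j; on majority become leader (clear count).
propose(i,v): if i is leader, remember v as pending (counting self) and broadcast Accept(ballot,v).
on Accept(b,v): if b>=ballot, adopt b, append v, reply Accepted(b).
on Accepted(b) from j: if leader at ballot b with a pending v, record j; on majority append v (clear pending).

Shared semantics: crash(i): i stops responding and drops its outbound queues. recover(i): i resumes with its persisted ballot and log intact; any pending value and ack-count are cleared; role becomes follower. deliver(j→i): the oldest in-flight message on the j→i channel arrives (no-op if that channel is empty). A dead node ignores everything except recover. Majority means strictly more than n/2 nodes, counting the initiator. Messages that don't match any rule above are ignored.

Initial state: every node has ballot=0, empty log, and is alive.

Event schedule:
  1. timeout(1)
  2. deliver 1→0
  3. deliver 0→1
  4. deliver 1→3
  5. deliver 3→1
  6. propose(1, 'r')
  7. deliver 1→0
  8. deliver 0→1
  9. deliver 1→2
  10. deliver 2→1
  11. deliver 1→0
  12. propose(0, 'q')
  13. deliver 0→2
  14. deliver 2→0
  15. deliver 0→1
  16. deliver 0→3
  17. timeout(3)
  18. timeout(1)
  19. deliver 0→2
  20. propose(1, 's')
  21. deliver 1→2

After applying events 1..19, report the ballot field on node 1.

9

[1] timeout(1) → N1(cand b5 [-])
[2] deliver 1→0 → N0(foll b5 [-])
[3] deliver 0→1 → ∅
[4] deliver 1→3 → N3(foll b5 [-])
[5] deliver 3→1 → N1(lead b5 [-])
[6] propose(1,'r') → ∅
[7] deliver 1→0 → N0(foll b5 [r])
[8] deliver 0→1 → ∅
[9] deliver 1→2 → N2(foll b5 [-])
[10] deliver 2→1 → ∅
[11] deliver 1→0 → ∅
[12] propose(0,'q') → ∅
[13] deliver 0→2 → ∅
[14] deliver 2→0 → ∅
[15] deliver 0→1 → ∅
[16] deliver 0→3 → ∅
[17] timeout(3) → N3(cand b11 [-])
[18] timeout(1) → N1(cand b9 [-])
[19] deliver 0→2 → ∅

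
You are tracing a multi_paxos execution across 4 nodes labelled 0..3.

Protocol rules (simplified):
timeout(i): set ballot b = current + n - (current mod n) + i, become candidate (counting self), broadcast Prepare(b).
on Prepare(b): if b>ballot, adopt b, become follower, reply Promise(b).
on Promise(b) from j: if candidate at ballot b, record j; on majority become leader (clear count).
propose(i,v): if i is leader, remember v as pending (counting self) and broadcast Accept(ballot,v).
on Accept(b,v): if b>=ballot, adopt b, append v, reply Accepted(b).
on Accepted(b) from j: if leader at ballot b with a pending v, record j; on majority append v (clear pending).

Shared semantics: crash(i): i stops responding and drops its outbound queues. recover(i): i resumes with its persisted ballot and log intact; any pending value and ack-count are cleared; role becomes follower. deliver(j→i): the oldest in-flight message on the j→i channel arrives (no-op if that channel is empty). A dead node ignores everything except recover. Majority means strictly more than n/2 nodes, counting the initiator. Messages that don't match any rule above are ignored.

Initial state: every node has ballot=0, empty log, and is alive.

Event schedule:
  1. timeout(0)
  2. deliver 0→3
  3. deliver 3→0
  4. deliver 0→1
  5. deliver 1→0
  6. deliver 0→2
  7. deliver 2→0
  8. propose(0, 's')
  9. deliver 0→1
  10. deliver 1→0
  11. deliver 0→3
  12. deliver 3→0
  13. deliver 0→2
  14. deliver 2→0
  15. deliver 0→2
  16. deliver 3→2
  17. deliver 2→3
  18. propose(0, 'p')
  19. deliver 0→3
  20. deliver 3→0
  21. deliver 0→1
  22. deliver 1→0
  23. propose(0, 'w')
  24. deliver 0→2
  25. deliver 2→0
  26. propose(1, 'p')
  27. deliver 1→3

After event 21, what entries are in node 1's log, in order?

s,p

1. timeout(0):  <0:cand b4 ->
2. deliver 0→3:  <3:foll b4 ->
3. deliver 3→0:  nop
4. deliver 0→1:  <1:foll b4 ->
5. deliver 1→0:  <0:lead b4 ->
6. deliver 0→2:  <2:foll b4 ->
7. deliver 2→0:  nop
8. propose(0,'s'):  nop
9. deliver 0→1:  <1:foll b4 s>
10. deliver 1→0:  nop
11. deliver 0→3:  <3:foll b4 s>
12. deliver 3→0:  <0:lead b4 s>
13. deliver 0→2:  <2:foll b4 s>
14. deliver 2→0:  nop
15. deliver 0→2:  nop
16. deliver 3→2:  nop
17. deliver 2→3:  nop
18. propose(0,'p'):  nop
19. deliver 0→3:  <3:foll b4 s,p>
20. deliver 3→0:  nop
21. deliver 0→1:  <1:foll b4 s,p>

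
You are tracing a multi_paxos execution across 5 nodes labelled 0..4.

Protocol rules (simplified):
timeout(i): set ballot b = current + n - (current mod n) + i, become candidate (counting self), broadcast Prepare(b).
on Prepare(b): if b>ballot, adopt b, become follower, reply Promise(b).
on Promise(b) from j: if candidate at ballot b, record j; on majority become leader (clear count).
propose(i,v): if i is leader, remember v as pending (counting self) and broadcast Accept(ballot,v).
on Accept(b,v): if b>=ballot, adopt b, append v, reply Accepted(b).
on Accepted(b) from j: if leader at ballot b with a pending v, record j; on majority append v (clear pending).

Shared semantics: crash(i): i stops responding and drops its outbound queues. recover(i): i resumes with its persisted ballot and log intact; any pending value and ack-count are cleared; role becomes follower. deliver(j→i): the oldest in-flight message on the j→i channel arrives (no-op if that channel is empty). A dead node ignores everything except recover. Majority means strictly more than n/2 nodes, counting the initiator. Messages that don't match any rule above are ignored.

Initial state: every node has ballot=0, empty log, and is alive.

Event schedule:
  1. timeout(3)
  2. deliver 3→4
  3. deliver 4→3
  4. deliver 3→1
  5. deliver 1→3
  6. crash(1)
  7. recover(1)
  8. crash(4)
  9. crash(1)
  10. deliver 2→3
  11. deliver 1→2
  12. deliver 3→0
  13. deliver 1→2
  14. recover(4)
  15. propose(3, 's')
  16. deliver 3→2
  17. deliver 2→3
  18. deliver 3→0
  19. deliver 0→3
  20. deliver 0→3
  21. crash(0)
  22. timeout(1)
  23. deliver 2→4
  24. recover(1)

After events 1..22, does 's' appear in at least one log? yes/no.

yes

after 1 — timeout(3): n3:cand/b8/[-]
after 2 — deliver 3→4: n4:foll/b8/[-]
after 3 — deliver 4→3: ·
after 4 — deliver 3→1: n1:foll/b8/[-]
after 5 — deliver 1→3: n3:lead/b8/[-]
after 6 — crash(1): n1:✗foll/b8/[-]
after 7 — recover(1): n1:foll/b8/[-]
after 8 — crash(4): n4:✗foll/b8/[-]
after 9 — crash(1): n1:✗foll/b8/[-]
after 10 — deliver 2→3: ·
after 11 — deliver 1→2: ·
after 12 — deliver 3→0: n0:foll/b8/[-]
after 13 — deliver 1→2: ·
after 14 — recover(4): n4:foll/b8/[-]
after 15 — propose(3,'s'): ·
after 16 — deliver 3→2: n2:foll/b8/[-]
after 17 — deliver 2→3: ·
after 18 — deliver 3→0: n0:foll/b8/[s]
after 19 — deliver 0→3: ·
after 20 — deliver 0→3: ·
after 21 — crash(0): n0:✗foll/b8/[s]
after 22 — timeout(1): ·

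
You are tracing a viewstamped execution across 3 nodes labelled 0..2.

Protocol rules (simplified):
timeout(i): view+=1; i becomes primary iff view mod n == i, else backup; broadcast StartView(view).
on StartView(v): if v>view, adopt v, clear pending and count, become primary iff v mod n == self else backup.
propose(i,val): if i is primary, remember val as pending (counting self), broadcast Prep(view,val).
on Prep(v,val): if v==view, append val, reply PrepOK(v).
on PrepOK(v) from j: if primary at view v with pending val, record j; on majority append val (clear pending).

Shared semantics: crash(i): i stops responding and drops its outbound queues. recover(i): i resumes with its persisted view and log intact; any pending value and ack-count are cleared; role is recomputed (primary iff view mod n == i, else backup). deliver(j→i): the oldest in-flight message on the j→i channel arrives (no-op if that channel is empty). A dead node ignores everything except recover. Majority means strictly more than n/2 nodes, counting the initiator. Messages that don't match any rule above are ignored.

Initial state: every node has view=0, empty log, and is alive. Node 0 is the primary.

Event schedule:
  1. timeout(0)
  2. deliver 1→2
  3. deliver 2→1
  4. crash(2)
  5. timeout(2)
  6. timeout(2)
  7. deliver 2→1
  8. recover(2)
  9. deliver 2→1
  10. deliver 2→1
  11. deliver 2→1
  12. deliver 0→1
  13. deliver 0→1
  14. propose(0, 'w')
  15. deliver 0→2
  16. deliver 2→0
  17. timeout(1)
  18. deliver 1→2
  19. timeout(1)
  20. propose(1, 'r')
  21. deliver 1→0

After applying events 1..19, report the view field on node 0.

1

after 1 — timeout(0): n0:back/v1/[-]
after 2 — deliver 1→2: ·
after 3 — deliver 2→1: ·
after 4 — crash(2): n2:✗back/v0/[-]
after 5 — timeout(2): ·
after 6 — timeout(2): ·
after 7 — deliver 2→1: ·
after 8 — recover(2): n2:back/v0/[-]
after 9 — deliver 2→1: ·
after 10 — deliver 2→1: ·
after 11 — deliver 2→1: ·
after 12 — deliver 0→1: n1:prim/v1/[-]
after 13 — deliver 0→1: ·
after 14 — propose(0,'w'): ·
after 15 — deliver 0→2: n2:back/v1/[-]
after 16 — deliver 2→0: ·
after 17 — timeout(1): n1:back/v2/[-]
after 18 — deliver 1→2: n2:prim/v2/[-]
after 19 — timeout(1): n1:back/v3/[-]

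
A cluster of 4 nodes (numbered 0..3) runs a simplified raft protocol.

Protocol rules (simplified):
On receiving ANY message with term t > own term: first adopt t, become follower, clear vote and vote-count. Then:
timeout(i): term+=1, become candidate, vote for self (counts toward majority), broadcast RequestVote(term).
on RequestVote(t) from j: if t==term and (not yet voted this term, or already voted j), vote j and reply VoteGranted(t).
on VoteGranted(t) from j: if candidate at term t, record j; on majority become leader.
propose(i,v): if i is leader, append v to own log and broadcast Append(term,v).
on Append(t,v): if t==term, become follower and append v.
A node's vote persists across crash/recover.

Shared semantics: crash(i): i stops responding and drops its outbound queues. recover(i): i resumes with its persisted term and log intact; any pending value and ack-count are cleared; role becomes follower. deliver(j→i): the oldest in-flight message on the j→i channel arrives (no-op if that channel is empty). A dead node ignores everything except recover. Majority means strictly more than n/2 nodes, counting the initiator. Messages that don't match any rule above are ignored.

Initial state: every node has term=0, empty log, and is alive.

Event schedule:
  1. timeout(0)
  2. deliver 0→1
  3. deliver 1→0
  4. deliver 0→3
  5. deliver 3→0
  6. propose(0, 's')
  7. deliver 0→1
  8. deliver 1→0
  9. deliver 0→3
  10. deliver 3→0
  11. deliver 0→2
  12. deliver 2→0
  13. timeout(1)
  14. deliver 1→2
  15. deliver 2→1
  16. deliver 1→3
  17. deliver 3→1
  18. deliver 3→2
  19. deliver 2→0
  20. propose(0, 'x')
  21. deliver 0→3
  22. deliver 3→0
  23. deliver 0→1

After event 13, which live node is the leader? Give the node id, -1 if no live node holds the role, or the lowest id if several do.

0

1. timeout(0):  <0:cand t1 ->
2. deliver 0→1:  <1:foll t1 ->
3. deliver 1→0:  nop
4. deliver 0→3:  <3:foll t1 ->
5. deliver 3→0:  <0:lead t1 ->
6. propose(0,'s'):  <0:lead t1 s>
7. deliver 0→1:  <1:foll t1 s>
8. deliver 1→0:  nop
9. deliver 0→3:  <3:foll t1 s>
10. deliver 3→0:  nop
11. deliver 0→2:  <2:foll t1 ->
12. deliver 2→0:  nop
13. timeout(1):  <1:cand t2 s>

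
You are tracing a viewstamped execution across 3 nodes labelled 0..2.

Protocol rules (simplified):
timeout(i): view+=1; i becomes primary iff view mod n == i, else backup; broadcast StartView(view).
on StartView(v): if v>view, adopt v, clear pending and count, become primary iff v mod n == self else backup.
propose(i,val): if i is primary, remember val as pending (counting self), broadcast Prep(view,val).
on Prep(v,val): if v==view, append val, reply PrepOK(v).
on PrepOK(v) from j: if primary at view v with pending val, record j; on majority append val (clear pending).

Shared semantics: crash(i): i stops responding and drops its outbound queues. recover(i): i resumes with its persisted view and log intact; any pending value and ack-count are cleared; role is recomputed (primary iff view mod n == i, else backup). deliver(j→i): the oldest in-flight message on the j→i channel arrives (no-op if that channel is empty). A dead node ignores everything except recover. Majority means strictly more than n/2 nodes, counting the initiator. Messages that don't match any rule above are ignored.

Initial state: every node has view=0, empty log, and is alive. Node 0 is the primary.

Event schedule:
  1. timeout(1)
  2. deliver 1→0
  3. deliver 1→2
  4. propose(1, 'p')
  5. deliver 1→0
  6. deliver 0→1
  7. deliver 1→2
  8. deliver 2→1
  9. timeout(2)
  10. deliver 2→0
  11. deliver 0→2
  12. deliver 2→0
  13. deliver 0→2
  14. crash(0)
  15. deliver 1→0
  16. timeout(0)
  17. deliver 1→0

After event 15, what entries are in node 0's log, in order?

step 1 timeout(1): 1={prim,v=1,log=-}
step 2 deliver 1→0: 0={back,v=1,log=-}
step 3 deliver 1→2: 2={back,v=1,log=-}
step 4 propose(1,'p'): —
step 5 deliver 1→0: 0={back,v=1,log=p}
step 6 deliver 0→1: 1={prim,v=1,log=p}
step 7 deliver 1→2: 2={back,v=1,log=p}
step 8 deliver 2→1: —
step 9 timeout(2): 2={prim,v=2,log=p}
step 10 deliver 2→0: 0={back,v=2,log=p}
step 11 deliver 0→2: —
step 12 deliver 2→0: —
step 13 deliver 0→2: —
step 14 crash(0): 0={✗back,v=2,log=p}
step 15 deliver 1→0: —

p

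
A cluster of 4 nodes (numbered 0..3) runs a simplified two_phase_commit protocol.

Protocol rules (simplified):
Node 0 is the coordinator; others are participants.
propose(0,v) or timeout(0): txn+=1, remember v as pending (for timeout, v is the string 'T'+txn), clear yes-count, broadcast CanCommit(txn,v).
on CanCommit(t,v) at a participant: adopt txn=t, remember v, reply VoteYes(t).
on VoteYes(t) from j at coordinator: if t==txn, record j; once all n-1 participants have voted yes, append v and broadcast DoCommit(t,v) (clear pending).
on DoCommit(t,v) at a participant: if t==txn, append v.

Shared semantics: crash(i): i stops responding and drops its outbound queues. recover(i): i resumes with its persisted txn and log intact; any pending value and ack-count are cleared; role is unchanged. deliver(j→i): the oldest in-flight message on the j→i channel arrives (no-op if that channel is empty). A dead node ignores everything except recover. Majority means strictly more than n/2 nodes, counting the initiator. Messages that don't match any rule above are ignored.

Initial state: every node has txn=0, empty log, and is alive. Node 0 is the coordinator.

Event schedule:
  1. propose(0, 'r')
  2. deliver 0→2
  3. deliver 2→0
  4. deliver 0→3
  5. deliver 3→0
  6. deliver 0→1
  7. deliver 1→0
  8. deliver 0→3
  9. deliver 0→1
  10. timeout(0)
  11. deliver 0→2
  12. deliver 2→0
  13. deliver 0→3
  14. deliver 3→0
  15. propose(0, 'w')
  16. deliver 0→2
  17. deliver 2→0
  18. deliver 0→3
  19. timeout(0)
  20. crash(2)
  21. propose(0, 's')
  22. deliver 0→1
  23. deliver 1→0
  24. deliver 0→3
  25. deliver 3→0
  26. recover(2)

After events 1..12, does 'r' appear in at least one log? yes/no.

yes

e1 propose(0,'r'): 0[coor,t=1,-]
e2 deliver 0→2: 2[part,t=1,-]
e3 deliver 2→0: ·
e4 deliver 0→3: 3[part,t=1,-]
e5 deliver 3→0: ·
e6 deliver 0→1: 1[part,t=1,-]
e7 deliver 1→0: 0[coor,t=1,r]
e8 deliver 0→3: 3[part,t=1,r]
e9 deliver 0→1: 1[part,t=1,r]
e10 timeout(0): 0[coor,t=2,r]
e11 deliver 0→2: 2[part,t=1,r]
e12 deliver 2→0: ·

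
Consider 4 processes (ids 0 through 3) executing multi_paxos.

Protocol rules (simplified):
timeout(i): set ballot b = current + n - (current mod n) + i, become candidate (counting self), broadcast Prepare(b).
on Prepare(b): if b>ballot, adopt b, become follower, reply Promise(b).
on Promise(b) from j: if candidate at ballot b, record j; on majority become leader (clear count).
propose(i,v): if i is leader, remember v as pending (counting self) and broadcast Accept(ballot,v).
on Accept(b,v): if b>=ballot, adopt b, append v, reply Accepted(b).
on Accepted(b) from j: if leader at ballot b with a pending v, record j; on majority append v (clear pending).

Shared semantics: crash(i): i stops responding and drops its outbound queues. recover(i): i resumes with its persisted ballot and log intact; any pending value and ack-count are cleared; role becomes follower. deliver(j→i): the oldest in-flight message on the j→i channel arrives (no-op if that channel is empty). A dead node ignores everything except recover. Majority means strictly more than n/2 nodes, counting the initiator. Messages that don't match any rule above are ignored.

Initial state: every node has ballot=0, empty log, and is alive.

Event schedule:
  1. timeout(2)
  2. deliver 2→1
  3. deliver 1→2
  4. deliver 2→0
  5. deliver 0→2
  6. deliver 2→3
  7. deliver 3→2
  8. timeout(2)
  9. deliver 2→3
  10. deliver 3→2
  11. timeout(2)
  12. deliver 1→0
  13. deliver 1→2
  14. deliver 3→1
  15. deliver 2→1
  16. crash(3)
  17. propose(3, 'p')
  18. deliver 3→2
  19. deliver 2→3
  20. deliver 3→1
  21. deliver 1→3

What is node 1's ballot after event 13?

6

step 1 timeout(2): 2={cand,b=6,log=-}
step 2 deliver 2→1: 1={foll,b=6,log=-}
step 3 deliver 1→2: —
step 4 deliver 2→0: 0={foll,b=6,log=-}
step 5 deliver 0→2: 2={lead,b=6,log=-}
step 6 deliver 2→3: 3={foll,b=6,log=-}
step 7 deliver 3→2: —
step 8 timeout(2): 2={cand,b=10,log=-}
step 9 deliver 2→3: 3={foll,b=10,log=-}
step 10 deliver 3→2: —
step 11 timeout(2): 2={cand,b=14,log=-}
step 12 deliver 1→0: —
step 13 deliver 1→2: —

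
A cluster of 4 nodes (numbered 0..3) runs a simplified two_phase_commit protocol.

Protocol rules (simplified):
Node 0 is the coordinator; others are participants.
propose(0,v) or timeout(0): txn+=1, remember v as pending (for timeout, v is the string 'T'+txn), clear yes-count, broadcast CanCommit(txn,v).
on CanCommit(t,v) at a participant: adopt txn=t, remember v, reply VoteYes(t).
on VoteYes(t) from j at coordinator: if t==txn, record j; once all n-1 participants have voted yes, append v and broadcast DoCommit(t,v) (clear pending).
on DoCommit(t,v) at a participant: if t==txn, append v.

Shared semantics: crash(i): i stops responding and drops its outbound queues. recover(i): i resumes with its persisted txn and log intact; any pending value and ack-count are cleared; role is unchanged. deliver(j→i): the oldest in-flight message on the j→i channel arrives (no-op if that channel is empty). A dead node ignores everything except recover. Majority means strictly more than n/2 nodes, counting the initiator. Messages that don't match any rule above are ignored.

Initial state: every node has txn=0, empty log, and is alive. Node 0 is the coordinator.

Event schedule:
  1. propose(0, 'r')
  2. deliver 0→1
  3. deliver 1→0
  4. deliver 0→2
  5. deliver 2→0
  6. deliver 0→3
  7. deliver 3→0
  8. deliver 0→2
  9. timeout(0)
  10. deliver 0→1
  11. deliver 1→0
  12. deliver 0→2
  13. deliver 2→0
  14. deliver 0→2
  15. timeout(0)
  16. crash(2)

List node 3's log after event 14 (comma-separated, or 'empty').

step 1 propose(0,'r'): 0={coor,t=1,log=-}
step 2 deliver 0→1: 1={part,t=1,log=-}
step 3 deliver 1→0: —
step 4 deliver 0→2: 2={part,t=1,log=-}
step 5 deliver 2→0: —
step 6 deliver 0→3: 3={part,t=1,log=-}
step 7 deliver 3→0: 0={coor,t=1,log=r}
step 8 deliver 0→2: 2={part,t=1,log=r}
step 9 timeout(0): 0={coor,t=2,log=r}
step 10 deliver 0→1: 1={part,t=1,log=r}
step 11 deliver 1→0: —
step 12 deliver 0→2: 2={part,t=2,log=r}
step 13 deliver 2→0: —
step 14 deliver 0→2: —

empty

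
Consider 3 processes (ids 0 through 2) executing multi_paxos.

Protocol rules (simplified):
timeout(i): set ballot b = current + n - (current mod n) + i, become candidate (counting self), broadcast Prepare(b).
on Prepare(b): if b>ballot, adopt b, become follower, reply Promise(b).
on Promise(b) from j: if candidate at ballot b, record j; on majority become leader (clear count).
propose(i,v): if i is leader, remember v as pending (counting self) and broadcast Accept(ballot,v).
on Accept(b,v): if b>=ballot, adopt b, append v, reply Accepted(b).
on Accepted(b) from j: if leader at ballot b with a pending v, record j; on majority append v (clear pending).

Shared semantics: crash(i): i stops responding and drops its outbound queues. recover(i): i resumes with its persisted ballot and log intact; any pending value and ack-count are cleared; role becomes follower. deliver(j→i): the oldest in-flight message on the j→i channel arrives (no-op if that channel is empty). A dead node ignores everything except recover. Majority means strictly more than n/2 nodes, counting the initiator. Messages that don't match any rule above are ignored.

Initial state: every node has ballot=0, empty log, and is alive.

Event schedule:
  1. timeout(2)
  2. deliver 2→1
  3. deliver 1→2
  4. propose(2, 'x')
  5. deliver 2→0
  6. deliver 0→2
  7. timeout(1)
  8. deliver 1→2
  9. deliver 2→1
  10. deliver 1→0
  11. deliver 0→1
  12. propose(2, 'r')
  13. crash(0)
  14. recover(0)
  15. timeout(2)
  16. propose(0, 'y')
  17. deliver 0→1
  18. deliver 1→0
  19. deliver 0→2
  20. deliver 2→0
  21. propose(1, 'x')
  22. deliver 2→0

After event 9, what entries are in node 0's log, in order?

empty

step 1 timeout(2): 2={cand,b=5,log=-}
step 2 deliver 2→1: 1={foll,b=5,log=-}
step 3 deliver 1→2: 2={lead,b=5,log=-}
step 4 propose(2,'x'): —
step 5 deliver 2→0: 0={foll,b=5,log=-}
step 6 deliver 0→2: —
step 7 timeout(1): 1={cand,b=7,log=-}
step 8 deliver 1→2: 2={foll,b=7,log=-}
step 9 deliver 2→1: —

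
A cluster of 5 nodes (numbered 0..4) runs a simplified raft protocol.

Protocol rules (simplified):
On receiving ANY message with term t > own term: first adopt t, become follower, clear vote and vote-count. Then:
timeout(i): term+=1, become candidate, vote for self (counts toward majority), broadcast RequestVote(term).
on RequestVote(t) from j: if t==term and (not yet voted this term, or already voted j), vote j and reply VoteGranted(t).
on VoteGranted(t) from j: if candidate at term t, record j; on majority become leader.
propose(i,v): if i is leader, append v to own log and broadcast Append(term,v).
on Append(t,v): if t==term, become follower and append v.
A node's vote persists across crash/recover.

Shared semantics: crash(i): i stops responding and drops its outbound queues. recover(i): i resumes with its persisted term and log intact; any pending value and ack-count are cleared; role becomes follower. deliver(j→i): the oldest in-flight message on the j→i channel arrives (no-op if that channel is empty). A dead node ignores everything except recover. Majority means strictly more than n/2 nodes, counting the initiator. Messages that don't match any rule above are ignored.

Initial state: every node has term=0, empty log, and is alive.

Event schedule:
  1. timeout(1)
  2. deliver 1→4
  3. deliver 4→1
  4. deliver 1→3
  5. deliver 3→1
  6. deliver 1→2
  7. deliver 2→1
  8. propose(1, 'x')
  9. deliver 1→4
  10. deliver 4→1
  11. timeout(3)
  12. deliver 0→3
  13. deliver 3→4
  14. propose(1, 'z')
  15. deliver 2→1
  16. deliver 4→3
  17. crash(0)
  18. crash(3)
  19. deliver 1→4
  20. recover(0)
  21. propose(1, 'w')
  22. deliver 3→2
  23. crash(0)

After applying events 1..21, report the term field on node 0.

e1 timeout(1): 1[cand,t=1,-]
e2 deliver 1→4: 4[foll,t=1,-]
e3 deliver 4→1: ·
e4 deliver 1→3: 3[foll,t=1,-]
e5 deliver 3→1: 1[lead,t=1,-]
e6 deliver 1→2: 2[foll,t=1,-]
e7 deliver 2→1: ·
e8 propose(1,'x'): 1[lead,t=1,x]
e9 deliver 1→4: 4[foll,t=1,x]
e10 deliver 4→1: ·
e11 timeout(3): 3[cand,t=2,-]
e12 deliver 0→3: ·
e13 deliver 3→4: 4[foll,t=2,x]
e14 propose(1,'z'): 1[lead,t=1,x,z]
e15 deliver 2→1: ·
e16 deliver 4→3: ·
e17 crash(0): 0[✗foll,t=0,-]
e18 crash(3): 3[✗cand,t=2,-]
e19 deliver 1→4: ·
e20 recover(0): 0[foll,t=0,-]
e21 propose(1,'w'): 1[lead,t=1,x,z,w]

0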